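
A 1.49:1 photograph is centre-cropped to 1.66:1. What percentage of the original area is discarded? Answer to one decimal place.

10.2%

Going from 1.49:1 to 1.66:1 means cutting height while keeping width.
Fraction kept = (1.490)/(1.660) ≈ 89.76%, so 10.24% is lost.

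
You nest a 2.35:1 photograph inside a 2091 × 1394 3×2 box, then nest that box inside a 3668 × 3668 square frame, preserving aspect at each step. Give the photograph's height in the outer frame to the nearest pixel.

1561 px

Inside the 2091×1394 canvas the photograph is width-limited at 2091.00 × 889.79.
3×2 in 3668×3668: fills the width, so the intermediate becomes 3668.00 × 2445.33 — a scale of ×1.7542.
Applying the same ×1.7542: 889.79 → 1560.85.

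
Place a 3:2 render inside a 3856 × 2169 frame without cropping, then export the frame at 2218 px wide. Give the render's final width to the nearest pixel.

In the 3856×2169 frame the render fills the height: width = 2169 × 3/2 ≈ 3253.50 px.
The frame scales by 2218/3856 = 0.5752; 3253.50 × 0.5752 ≈ 1871.44 px.

1871 px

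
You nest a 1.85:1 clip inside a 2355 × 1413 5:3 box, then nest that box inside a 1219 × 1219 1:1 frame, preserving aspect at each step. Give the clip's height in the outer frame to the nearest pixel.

659 px

First fit — 1.85:1 into 2355×1413 spans the width: 2355.00 × 1272.97.
5:3 in 1219×1219: fills the width, so the intermediate becomes 1219.00 × 731.40 — a scale of ×0.5176.
So the clip's height is 1272.97 × 0.5176 ≈ 658.92.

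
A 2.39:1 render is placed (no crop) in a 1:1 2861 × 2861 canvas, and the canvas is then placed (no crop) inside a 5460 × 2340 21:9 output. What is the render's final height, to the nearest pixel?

2.39:1 in 2861×2861: fills the width, so the render is 2861.00 × 1197.07.
The 1:1 canvas is height-limited in 5460×2340, giving 2340.00 × 2340.00; scale factor 0.8179.
The render scales with it: height 1197.07 × 0.8179 ≈ 979.08.

979 px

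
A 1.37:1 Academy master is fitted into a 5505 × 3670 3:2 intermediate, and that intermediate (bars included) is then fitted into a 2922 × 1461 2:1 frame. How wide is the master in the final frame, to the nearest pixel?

2002 px

1.37:1 Academy in 5505×3670: fills the height, so the master is 5027.90 × 3670.00.
The 3:2 canvas is height-limited in 2922×1461, giving 2191.50 × 1461.00; scale factor 0.3981.
The master scales with it: width 5027.90 × 0.3981 ≈ 2001.57.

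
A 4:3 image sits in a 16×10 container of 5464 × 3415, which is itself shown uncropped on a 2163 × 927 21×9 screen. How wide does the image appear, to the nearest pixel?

First fit — 4:3 into 5464×3415 spans the height: 4553.33 × 3415.00.
16×10 in 2163×927: fills the height, so the intermediate becomes 1483.20 × 927.00 — a scale of ×0.2714.
The image scales with it: width 4553.33 × 0.2714 ≈ 1236.00.

1236 px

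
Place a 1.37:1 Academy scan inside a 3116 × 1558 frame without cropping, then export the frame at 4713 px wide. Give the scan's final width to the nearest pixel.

3228 px

At 3116×1558 the scan is height-limited, so width = 1558 × 1.370 ≈ 2134.46 px.
Scaling 3116 → 4713 is ×1.5125, so the width becomes 2134.46 × 1.5125 ≈ 3228.41 px.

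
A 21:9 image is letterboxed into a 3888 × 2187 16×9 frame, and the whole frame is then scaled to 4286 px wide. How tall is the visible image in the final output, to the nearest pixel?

Fitted into 3888×2187, the image spans the width; its height is 3888 × 9/21 ≈ 1666.29 px.
Scaling 3888 → 4286 is ×1.1024, so the height becomes 1666.29 × 1.1024 ≈ 1836.86 px.

1837 px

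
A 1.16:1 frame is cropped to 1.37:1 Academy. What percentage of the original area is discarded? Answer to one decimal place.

1.37:1 Academy is wider than 1.16:1, so the crop keeps the full width and trims the height.
Area ratio = (1.160)/(1.370) = 84.67%; the remaining 15.33% is cropped out.

15.3%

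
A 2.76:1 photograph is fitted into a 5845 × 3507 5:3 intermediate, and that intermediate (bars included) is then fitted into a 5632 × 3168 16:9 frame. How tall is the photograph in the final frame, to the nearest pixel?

First fit — 2.76:1 into 5845×3507 spans the width: 5845.00 × 2117.75.
The 5:3 canvas is height-limited in 5632×3168, giving 5280.00 × 3168.00; scale factor 0.9033.
So the photograph's height is 2117.75 × 0.9033 ≈ 1913.04.

1913 px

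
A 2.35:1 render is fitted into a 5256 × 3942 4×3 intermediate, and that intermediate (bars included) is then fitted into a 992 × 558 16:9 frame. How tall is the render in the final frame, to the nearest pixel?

317 px

First fit — 2.35:1 into 5256×3942 spans the width: 5256.00 × 2236.60.
Second fit — the 4×3 canvas into 992×558 spans the height: 744.00 × 558.00 (×0.1416 from 5256×3942).
So the render's height is 2236.60 × 0.1416 ≈ 316.60.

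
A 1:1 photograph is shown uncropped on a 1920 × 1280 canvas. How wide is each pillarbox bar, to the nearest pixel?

1:1 (1.000) < 3:2 (1.500), so the photograph fills the height.
That makes the image 1280.00 px wide (1280 × 1/1).
Black = 1920 − 1280.00 = 640.00 px, or 320.00 per bar.

320 px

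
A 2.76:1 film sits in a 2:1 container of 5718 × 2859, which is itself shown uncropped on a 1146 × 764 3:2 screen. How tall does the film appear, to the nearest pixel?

415 px

First fit — 2.76:1 into 5718×2859 spans the width: 5718.00 × 2071.74.
The 2:1 canvas is width-limited in 1146×764, giving 1146.00 × 573.00; scale factor 0.2004.
The film scales with it: height 2071.74 × 0.2004 ≈ 415.22.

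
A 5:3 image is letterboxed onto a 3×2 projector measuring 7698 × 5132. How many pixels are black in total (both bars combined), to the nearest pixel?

Since 1.667 > 1.500, the image is width-limited.
That makes the image 4618.8000 px tall (7698 × 3/5).
5132 − 4618.8000 = 513.2000 px of bars.
That's 513.2000 × 7698 ≈ 3950614 black pixels.

3950614 pixels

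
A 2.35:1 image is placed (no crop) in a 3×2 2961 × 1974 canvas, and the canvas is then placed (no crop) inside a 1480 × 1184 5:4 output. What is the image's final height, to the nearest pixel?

630 px

First fit — 2.35:1 into 2961×1974 spans the width: 2961.00 × 1260.00.
The 3×2 canvas is width-limited in 1480×1184, giving 1480.00 × 986.67; scale factor 0.4998.
Applying the same ×0.4998: 1260.00 → 629.79.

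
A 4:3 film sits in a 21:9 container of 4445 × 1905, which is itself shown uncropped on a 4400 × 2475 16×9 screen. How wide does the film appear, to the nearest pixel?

Inside the 4445×1905 canvas the film is height-limited at 2540.00 × 1905.00.
The 21:9 canvas is width-limited in 4400×2475, giving 4400.00 × 1885.71; scale factor 0.9899.
Applying the same ×0.9899: 2540.00 → 2514.29.

2514 px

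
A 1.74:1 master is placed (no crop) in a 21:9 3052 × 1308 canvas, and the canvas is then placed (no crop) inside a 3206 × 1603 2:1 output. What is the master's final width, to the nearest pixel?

First fit — 1.74:1 into 3052×1308 spans the height: 2275.92 × 1308.00.
The 21:9 canvas is width-limited in 3206×1603, giving 3206.00 × 1374.00; scale factor 1.0505.
Applying the same ×1.0505: 2275.92 → 2390.76.

2391 px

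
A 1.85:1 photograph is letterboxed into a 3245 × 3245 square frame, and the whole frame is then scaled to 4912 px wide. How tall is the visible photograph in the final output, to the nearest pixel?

2655 px

In the 3245×3245 frame the photograph fills the width: height = 3245 / 1.850 ≈ 1754.05 px.
The frame scales by 4912/3245 = 1.5137; 1754.05 × 1.5137 ≈ 2655.14 px.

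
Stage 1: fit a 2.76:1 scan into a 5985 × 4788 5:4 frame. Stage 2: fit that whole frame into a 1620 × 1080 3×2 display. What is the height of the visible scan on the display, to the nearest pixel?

489 px

First fit — 2.76:1 into 5985×4788 spans the width: 5985.00 × 2168.48.
Second fit — the 5:4 canvas into 1620×1080 spans the height: 1350.00 × 1080.00 (×0.2256 from 5985×4788).
Applying the same ×0.2256: 2168.48 → 489.13.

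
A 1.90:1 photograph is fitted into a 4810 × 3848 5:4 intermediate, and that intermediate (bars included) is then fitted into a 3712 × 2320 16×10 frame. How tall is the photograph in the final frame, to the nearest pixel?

1526 px

First fit — 1.90:1 into 4810×3848 spans the width: 4810.00 × 2531.58.
The 5:4 canvas is height-limited in 3712×2320, giving 2900.00 × 2320.00; scale factor 0.6029.
Applying the same ×0.6029: 2531.58 → 1526.32.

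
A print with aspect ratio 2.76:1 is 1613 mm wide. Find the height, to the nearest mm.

584 mm

Height = 1613 / 2.760 = 584.42.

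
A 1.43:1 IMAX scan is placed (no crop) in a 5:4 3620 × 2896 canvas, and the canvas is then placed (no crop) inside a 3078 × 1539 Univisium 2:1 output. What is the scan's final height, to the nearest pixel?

1345 px

Inside the 3620×2896 canvas the scan is width-limited at 3620.00 × 2531.47.
Second fit — the 5:4 canvas into 3078×1539 spans the height: 1923.75 × 1539.00 (×0.5314 from 3620×2896).
The scan scales with it: height 2531.47 × 0.5314 ≈ 1345.28.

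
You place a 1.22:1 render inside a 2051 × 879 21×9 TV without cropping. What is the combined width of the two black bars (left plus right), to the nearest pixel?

1.22:1 is narrower than 21×9, so it spans the full height.
That makes the image 1072.38 px wide (879 × 1.220).
Leftover width: 2051 − 1072.38 = 978.62 px.

979 px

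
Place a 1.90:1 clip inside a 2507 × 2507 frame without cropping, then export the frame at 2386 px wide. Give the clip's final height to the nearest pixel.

At 2507×2507 the clip is width-limited, so height = 2507 / 1.900 ≈ 1319.47 px.
The frame scales by 2386/2507 = 0.9517; 1319.47 × 0.9517 ≈ 1255.79 px.

1256 px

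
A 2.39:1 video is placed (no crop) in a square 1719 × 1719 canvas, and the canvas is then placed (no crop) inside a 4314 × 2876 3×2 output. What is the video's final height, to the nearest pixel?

1203 px

First fit — 2.39:1 into 1719×1719 spans the width: 1719.00 × 719.25.
Second fit — the square canvas into 4314×2876 spans the height: 2876.00 × 2876.00 (×1.6731 from 1719×1719).
Applying the same ×1.6731: 719.25 → 1203.35.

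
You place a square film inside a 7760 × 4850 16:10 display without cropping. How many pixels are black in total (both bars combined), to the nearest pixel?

14113500 pixels

Since 1.000 < 1.600, the film is height-limited.
Content width = 4850 × 1/1 ≈ 4850.0000 px.
Leftover width: 7760 − 4850.0000 = 2910.0000 px.
Bar area = 2910.0000 × 4850 ≈ 14113500 px.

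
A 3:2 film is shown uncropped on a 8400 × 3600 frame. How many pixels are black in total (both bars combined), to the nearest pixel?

10800000 pixels

3:2 (1.500) < 21×9 (2.333), so the film fills the height.
The film is 3600 × 3/2 ≈ 5400.0000 px wide.
Black = 8400 − 5400.0000 = 3000.0000 px.
Across the 3600-px span: 3000.0000 × 3600 ≈ 10800000 px.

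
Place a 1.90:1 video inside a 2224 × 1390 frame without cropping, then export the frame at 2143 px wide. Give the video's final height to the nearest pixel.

At 2224×1390 the video is width-limited, so height = 2224 / 1.900 ≈ 1170.53 px.
The frame scales by 2143/2224 = 0.9636; 1170.53 × 0.9636 ≈ 1127.89 px.

1128 px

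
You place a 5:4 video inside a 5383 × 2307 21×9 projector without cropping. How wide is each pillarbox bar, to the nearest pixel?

Since 1.250 < 2.333, the video is height-limited.
Content width = 2307 × 5/4 ≈ 2883.75 px.
Leftover width: 5383 − 2883.75 = 2499.25 px → 1249.62 each side.

1250 px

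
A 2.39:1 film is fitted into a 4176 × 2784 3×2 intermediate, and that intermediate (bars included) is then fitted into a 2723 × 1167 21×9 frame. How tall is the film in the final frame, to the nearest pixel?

732 px

2.39:1 in 4176×2784: fills the width, so the film is 4176.00 × 1747.28.
The 3×2 canvas is height-limited in 2723×1167, giving 1750.50 × 1167.00; scale factor 0.4192.
Applying the same ×0.4192: 1747.28 → 732.43.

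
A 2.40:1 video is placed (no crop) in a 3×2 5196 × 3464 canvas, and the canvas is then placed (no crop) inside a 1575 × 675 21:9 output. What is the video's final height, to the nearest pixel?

First fit — 2.40:1 into 5196×3464 spans the width: 5196.00 × 2165.00.
The 3×2 canvas is height-limited in 1575×675, giving 1012.50 × 675.00; scale factor 0.1949.
So the video's height is 2165.00 × 0.1949 ≈ 421.88.

422 px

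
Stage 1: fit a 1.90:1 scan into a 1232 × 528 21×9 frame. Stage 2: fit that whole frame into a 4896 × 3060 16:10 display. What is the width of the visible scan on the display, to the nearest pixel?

3987 px

First fit — 1.90:1 into 1232×528 spans the height: 1003.20 × 528.00.
The 21×9 canvas is width-limited in 4896×3060, giving 4896.00 × 2098.29; scale factor 3.9740.
The scan scales with it: width 1003.20 × 3.9740 ≈ 3986.74.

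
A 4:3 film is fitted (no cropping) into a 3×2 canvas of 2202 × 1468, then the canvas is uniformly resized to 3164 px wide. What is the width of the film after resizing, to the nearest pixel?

2812 px

In the 2202×1468 frame the film fills the height: width = 1468 × 4/3 ≈ 1957.33 px.
Resizing to 3164 px wide multiplies everything by 1.4369: 1957.33 → 2812.44 px.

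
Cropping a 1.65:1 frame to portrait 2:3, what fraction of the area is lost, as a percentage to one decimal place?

Going from 1.65:1 to portrait 2:3 means cutting width while keeping height.
Area ratio = (0.667)/(1.650) = 40.40%; the remaining 59.60% is cropped out.

59.6%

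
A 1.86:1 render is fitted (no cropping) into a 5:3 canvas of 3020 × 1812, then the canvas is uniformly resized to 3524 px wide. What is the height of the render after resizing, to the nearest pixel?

1895 px

Fitted into 3020×1812, the render spans the width; its height is 3020 / 1.860 ≈ 1623.66 px.
Resizing to 3524 px wide multiplies everything by 1.1669: 1623.66 → 1894.62 px.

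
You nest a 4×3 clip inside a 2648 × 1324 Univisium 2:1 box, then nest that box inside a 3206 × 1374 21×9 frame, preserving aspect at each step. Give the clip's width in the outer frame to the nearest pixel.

1832 px

4×3 in 2648×1324: fills the height, so the clip is 1765.33 × 1324.00.
Univisium 2:1 in 3206×1374: fills the height, so the intermediate becomes 2748.00 × 1374.00 — a scale of ×1.0378.
The clip scales with it: width 1765.33 × 1.0378 ≈ 1832.00.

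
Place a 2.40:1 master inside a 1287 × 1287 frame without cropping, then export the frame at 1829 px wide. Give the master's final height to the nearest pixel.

Fitted into 1287×1287, the master spans the width; its height is 1287 / 2.400 ≈ 536.25 px.
Resizing to 1829 px wide multiplies everything by 1.4211: 536.25 → 762.08 px.

762 px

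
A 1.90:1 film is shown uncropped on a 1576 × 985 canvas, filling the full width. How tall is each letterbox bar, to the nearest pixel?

78 px

That makes the image 829.47 px tall (1576 / 1.900).
Black = 985 − 829.47 = 155.53 px, or 77.76 per bar.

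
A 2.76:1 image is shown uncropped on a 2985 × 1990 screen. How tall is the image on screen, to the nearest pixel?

1082 px

Since 2.760 > 1.500, the image is width-limited.
That makes the image 1081.52 px tall (2985 / 2.760).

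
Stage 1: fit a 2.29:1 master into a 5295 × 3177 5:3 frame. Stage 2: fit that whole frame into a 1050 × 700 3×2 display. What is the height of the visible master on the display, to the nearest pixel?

459 px

First fit — 2.29:1 into 5295×3177 spans the width: 5295.00 × 2312.23.
Second fit — the 5:3 canvas into 1050×700 spans the width: 1050.00 × 630.00 (×0.1983 from 5295×3177).
So the master's height is 2312.23 × 0.1983 ≈ 458.52.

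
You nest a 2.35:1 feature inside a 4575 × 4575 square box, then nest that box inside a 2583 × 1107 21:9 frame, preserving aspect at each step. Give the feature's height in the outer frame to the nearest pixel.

471 px

First fit — 2.35:1 into 4575×4575 spans the width: 4575.00 × 1946.81.
Second fit — the square canvas into 2583×1107 spans the height: 1107.00 × 1107.00 (×0.2420 from 4575×4575).
So the feature's height is 1946.81 × 0.2420 ≈ 471.06.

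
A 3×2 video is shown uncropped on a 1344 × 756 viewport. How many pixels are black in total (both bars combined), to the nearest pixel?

Since 1.500 < 1.778, the video is height-limited.
That makes the image 1134.0000 px wide (756 × 3/2).
1344 − 1134.0000 = 210.0000 px of bars.
Bar area = 210.0000 × 756 ≈ 158760 px.

158760 pixels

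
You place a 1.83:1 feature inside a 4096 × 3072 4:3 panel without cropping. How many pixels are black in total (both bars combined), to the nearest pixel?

1.83:1 is wider than 4:3, so it spans the full width.
The feature is 4096 / 1.830 ≈ 2238.2514 px tall.
Black = 3072 − 2238.2514 = 833.7486 px.
Across the 4096-px span: 833.7486 × 4096 ≈ 3415034 px.

3415034 pixels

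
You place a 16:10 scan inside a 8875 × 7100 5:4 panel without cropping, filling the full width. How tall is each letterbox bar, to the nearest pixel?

777 px

That makes the image 5546.88 px tall (8875 × 10/16).
Black = 7100 − 5546.88 = 1553.12 px, or 776.56 per bar.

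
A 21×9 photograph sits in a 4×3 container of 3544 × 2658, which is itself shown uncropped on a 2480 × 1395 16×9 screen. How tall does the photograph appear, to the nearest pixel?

797 px

First fit — 21×9 into 3544×2658 spans the width: 3544.00 × 1518.86.
The 4×3 canvas is height-limited in 2480×1395, giving 1860.00 × 1395.00; scale factor 0.5248.
The photograph scales with it: height 1518.86 × 0.5248 ≈ 797.14.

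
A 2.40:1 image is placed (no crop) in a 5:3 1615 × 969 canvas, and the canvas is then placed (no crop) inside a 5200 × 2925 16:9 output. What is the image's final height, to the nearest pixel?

2031 px

2.40:1 in 1615×969: fills the width, so the image is 1615.00 × 672.92.
5:3 in 5200×2925: fills the height, so the intermediate becomes 4875.00 × 2925.00 — a scale of ×3.0186.
The image scales with it: height 672.92 × 3.0186 ≈ 2031.25.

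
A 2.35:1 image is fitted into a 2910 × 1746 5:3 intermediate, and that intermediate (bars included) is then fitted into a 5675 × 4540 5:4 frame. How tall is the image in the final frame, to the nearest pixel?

2415 px

2.35:1 in 2910×1746: fills the width, so the image is 2910.00 × 1238.30.
Second fit — the 5:3 canvas into 5675×4540 spans the width: 5675.00 × 3405.00 (×1.9502 from 2910×1746).
So the image's height is 1238.30 × 1.9502 ≈ 2414.89.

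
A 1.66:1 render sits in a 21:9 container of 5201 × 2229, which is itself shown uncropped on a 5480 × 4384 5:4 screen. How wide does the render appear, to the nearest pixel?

Inside the 5201×2229 canvas the render is height-limited at 3700.14 × 2229.00.
Second fit — the 21:9 canvas into 5480×4384 spans the width: 5480.00 × 2348.57 (×1.0536 from 5201×2229).
Applying the same ×1.0536: 3700.14 → 3898.63.

3899 px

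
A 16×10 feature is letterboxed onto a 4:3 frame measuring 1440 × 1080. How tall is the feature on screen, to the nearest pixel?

900 px

16×10 is wider than 4:3, so it spans the full width.
Content height = 1440 × 10/16 ≈ 900.00 px.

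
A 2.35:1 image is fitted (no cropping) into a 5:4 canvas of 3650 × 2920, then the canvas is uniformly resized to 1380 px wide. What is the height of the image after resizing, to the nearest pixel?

587 px

In the 3650×2920 frame the image fills the width: height = 3650 / 2.350 ≈ 1553.19 px.
Scaling 3650 → 1380 is ×0.3781, so the height becomes 1553.19 × 0.3781 ≈ 587.23 px.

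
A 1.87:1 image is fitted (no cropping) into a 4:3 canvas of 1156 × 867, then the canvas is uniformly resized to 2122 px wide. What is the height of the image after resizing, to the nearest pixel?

At 1156×867 the image is width-limited, so height = 1156 / 1.870 ≈ 618.18 px.
The frame scales by 2122/1156 = 1.8356; 618.18 × 1.8356 ≈ 1134.76 px.

1135 px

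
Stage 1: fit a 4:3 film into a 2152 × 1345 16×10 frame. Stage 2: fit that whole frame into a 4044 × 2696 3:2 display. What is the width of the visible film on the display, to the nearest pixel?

4:3 in 2152×1345: fills the height, so the film is 1793.33 × 1345.00.
16×10 in 4044×2696: fills the width, so the intermediate becomes 4044.00 × 2527.50 — a scale of ×1.8792.
The film scales with it: width 1793.33 × 1.8792 ≈ 3370.00.

3370 px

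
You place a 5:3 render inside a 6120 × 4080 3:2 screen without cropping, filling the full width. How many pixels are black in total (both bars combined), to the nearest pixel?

The render is 6120 × 3/5 ≈ 3672.0000 px tall.
Leftover height: 4080 − 3672.0000 = 408.0000 px.
That's 408.0000 × 6120 ≈ 2496960 black pixels.

2496960 pixels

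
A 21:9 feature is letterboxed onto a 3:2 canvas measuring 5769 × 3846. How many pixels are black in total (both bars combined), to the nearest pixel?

21:9 is wider than 3:2, so it spans the full width.
Content height = 5769 × 9/21 ≈ 2472.4286 px.
Leftover height: 3846 − 2472.4286 = 1373.5714 px.
Across the 5769-px span: 1373.5714 × 5769 ≈ 7924134 px.

7924134 pixels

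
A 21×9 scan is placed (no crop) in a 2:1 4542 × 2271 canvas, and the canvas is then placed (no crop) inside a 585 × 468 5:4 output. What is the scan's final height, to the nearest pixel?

First fit — 21×9 into 4542×2271 spans the width: 4542.00 × 1946.57.
2:1 in 585×468: fills the width, so the intermediate becomes 585.00 × 292.50 — a scale of ×0.1288.
The scan scales with it: height 1946.57 × 0.1288 ≈ 250.71.

251 px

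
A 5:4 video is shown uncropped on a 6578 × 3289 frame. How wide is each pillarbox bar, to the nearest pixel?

1233 px

5:4 is narrower than 2:1, so it spans the full height.
Content width = 3289 × 5/4 ≈ 4111.25 px.
6578 − 4111.25 = 2466.75 px of bars (1233.38 each).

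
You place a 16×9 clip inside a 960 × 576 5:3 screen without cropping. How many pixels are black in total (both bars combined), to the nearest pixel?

34560 pixels

16×9 is wider than 5:3, so it spans the full width.
That makes the image 540.0000 px tall (960 × 9/16).
576 − 540.0000 = 36.0000 px of bars.
That's 36.0000 × 960 ≈ 34560 black pixels.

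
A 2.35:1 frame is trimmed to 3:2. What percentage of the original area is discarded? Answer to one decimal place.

36.2%

3:2 is narrower than 2.35:1, so the crop keeps the full height and trims the width.
(1.500)/(2.350) ≈ 0.638 of the area survives, leaving 36.17% discarded.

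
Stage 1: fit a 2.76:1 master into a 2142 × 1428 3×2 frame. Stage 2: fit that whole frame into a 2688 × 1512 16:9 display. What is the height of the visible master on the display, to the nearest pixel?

822 px

2.76:1 in 2142×1428: fills the width, so the master is 2142.00 × 776.09.
3×2 in 2688×1512: fills the height, so the intermediate becomes 2268.00 × 1512.00 — a scale of ×1.0588.
So the master's height is 776.09 × 1.0588 ≈ 821.74.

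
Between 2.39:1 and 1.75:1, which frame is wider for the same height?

2.39 and 1.75; 2.39 > 1.75.

2.39:1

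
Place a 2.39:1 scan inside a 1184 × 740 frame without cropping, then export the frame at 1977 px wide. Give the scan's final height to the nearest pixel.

At 1184×740 the scan is width-limited, so height = 1184 / 2.390 ≈ 495.40 px.
Resizing to 1977 px wide multiplies everything by 1.6698: 495.40 → 827.20 px.

827 px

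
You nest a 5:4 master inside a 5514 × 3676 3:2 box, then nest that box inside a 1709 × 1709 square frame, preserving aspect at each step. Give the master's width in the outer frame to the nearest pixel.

Inside the 5514×3676 canvas the master is height-limited at 4595.00 × 3676.00.
Second fit — the 3:2 canvas into 1709×1709 spans the width: 1709.00 × 1139.33 (×0.3099 from 5514×3676).
Applying the same ×0.3099: 4595.00 → 1424.17.

1424 px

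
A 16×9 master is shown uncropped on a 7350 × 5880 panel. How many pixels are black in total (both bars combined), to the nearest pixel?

12830344 pixels

16×9 (1.778) > 5:4 (1.250), so the master fills the width.
Content height = 7350 × 9/16 ≈ 4134.3750 px.
Black = 5880 − 4134.3750 = 1745.6250 px.
Across the 7350-px span: 1745.6250 × 7350 ≈ 12830344 px.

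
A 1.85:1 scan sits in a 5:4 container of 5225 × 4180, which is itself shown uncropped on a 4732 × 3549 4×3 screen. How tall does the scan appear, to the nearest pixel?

2398 px

First fit — 1.85:1 into 5225×4180 spans the width: 5225.00 × 2824.32.
The 5:4 canvas is height-limited in 4732×3549, giving 4436.25 × 3549.00; scale factor 0.8490.
Applying the same ×0.8490: 2824.32 → 2397.97.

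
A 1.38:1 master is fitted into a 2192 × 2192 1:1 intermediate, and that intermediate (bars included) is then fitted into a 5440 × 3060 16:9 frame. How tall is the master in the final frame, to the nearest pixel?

2217 px

1.38:1 in 2192×2192: fills the width, so the master is 2192.00 × 1588.41.
1:1 in 5440×3060: fills the height, so the intermediate becomes 3060.00 × 3060.00 — a scale of ×1.3960.
Applying the same ×1.3960: 1588.41 → 2217.39.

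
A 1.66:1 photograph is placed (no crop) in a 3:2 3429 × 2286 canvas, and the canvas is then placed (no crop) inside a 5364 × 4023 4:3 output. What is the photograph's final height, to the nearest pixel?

3231 px

Inside the 3429×2286 canvas the photograph is width-limited at 3429.00 × 2065.66.
The 3:2 canvas is width-limited in 5364×4023, giving 5364.00 × 3576.00; scale factor 1.5643.
The photograph scales with it: height 2065.66 × 1.5643 ≈ 3231.33.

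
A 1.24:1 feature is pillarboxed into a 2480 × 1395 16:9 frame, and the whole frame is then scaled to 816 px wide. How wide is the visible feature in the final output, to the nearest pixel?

Fitted into 2480×1395, the feature spans the height; its width is 1395 × 1.240 ≈ 1729.80 px.
Scaling 2480 → 816 is ×0.3290, so the width becomes 1729.80 × 0.3290 ≈ 569.16 px.

569 px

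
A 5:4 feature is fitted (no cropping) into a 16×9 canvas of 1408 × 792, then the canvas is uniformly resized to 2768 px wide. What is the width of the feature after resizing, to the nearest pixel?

At 1408×792 the feature is height-limited, so width = 792 × 5/4 ≈ 990.00 px.
Resizing to 2768 px wide multiplies everything by 1.9659: 990.00 → 1946.25 px.

1946 px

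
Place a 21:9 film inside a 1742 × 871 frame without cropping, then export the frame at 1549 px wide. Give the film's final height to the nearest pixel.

664 px

In the 1742×871 frame the film fills the width: height = 1742 × 9/21 ≈ 746.57 px.
Resizing to 1549 px wide multiplies everything by 0.8892: 746.57 → 663.86 px.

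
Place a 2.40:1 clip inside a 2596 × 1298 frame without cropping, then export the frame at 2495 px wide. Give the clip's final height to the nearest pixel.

1040 px

At 2596×1298 the clip is width-limited, so height = 2596 / 2.400 ≈ 1081.67 px.
The frame scales by 2495/2596 = 0.9611; 1081.67 × 0.9611 ≈ 1039.58 px.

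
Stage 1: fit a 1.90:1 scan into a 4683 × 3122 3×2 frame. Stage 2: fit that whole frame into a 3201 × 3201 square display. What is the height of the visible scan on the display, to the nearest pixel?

First fit — 1.90:1 into 4683×3122 spans the width: 4683.00 × 2464.74.
Second fit — the 3×2 canvas into 3201×3201 spans the width: 3201.00 × 2134.00 (×0.6835 from 4683×3122).
The scan scales with it: height 2464.74 × 0.6835 ≈ 1684.74.

1685 px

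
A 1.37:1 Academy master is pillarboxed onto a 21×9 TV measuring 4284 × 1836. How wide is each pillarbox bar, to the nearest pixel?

1.37:1 Academy (1.370) < 21×9 (2.333), so the master fills the height.
The master is 1836 × 1.370 ≈ 2515.32 px wide.
Leftover width: 4284 − 2515.32 = 1768.68 px → 884.34 each side.

884 px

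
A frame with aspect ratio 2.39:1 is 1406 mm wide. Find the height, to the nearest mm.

At 2.39:1, 1406 / 2.390 ≈ 588.28.

588 mm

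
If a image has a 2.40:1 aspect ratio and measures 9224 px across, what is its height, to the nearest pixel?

9224 / 2.400 = 3843.33.

3843 px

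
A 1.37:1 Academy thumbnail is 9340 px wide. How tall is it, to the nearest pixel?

Height = 9340 / 1.370 = 6817.52.

6818 px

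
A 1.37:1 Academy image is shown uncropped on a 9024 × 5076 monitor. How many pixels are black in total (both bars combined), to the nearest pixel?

1.37:1 Academy is narrower than 16×9, so it spans the full height.
Content width = 5076 × 1.370 ≈ 6954.1200 px.
Leftover width: 9024 − 6954.1200 = 2069.8800 px.
That's 2069.8800 × 5076 ≈ 10506711 black pixels.

10506711 pixels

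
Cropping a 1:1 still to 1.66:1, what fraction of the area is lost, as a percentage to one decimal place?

39.8%

The width stays; only height is cut (since 1.66:1 is wider than 1:1).
(1.000)/(1.660) ≈ 0.602 of the area survives, leaving 39.76% discarded.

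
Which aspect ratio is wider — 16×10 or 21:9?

21:9

16×10 = 1.6 and 21:9 = 2.333; 2.333 > 1.6.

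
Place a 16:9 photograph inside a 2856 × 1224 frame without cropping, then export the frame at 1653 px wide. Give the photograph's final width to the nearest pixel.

1259 px

In the 2856×1224 frame the photograph fills the height: width = 1224 × 16/9 ≈ 2176.00 px.
Resizing to 1653 px wide multiplies everything by 0.5788: 2176.00 → 1259.43 px.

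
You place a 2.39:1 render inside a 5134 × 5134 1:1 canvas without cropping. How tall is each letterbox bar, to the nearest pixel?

2.39:1 is wider than 1:1, so it spans the full width.
The render is 5134 / 2.390 ≈ 2148.12 px tall.
Black = 5134 − 2148.12 = 2985.88 px, or 1492.94 per bar.

1493 px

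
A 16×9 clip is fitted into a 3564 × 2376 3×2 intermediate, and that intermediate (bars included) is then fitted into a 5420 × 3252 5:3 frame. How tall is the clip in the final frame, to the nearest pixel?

2744 px

Inside the 3564×2376 canvas the clip is width-limited at 3564.00 × 2004.75.
3×2 in 5420×3252: fills the height, so the intermediate becomes 4878.00 × 3252.00 — a scale of ×1.3687.
So the clip's height is 2004.75 × 1.3687 ≈ 2743.88.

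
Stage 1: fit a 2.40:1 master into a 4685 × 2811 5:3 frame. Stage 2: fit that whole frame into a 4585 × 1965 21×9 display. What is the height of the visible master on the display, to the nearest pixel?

1365 px

2.40:1 in 4685×2811: fills the width, so the master is 4685.00 × 1952.08.
The 5:3 canvas is height-limited in 4585×1965, giving 3275.00 × 1965.00; scale factor 0.6990.
Applying the same ×0.6990: 1952.08 → 1364.58.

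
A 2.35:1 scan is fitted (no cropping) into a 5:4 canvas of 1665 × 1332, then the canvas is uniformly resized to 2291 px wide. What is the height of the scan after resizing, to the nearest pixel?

In the 1665×1332 frame the scan fills the width: height = 1665 / 2.350 ≈ 708.51 px.
Resizing to 2291 px wide multiplies everything by 1.3760: 708.51 → 974.89 px.

975 px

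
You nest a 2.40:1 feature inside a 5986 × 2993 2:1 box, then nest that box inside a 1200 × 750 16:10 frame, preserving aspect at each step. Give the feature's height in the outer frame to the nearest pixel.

Inside the 5986×2993 canvas the feature is width-limited at 5986.00 × 2494.17.
Second fit — the 2:1 canvas into 1200×750 spans the width: 1200.00 × 600.00 (×0.2005 from 5986×2993).
Applying the same ×0.2005: 2494.17 → 500.00.

500 px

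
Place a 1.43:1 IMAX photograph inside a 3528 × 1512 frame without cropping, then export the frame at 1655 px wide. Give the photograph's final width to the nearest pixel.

1014 px

At 3528×1512 the photograph is height-limited, so width = 1512 × 1.430 ≈ 2162.16 px.
The frame scales by 1655/3528 = 0.4691; 2162.16 × 0.4691 ≈ 1014.28 px.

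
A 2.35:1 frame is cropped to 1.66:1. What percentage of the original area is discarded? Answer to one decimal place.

29.4%

1.66:1 is narrower than 2.35:1, so the crop keeps the full height and trims the width.
Fraction kept = (1.660)/(2.350) ≈ 70.64%, so 29.36% is lost.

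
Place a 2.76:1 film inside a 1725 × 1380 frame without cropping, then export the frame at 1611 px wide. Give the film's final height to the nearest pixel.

584 px

Fitted into 1725×1380, the film spans the width; its height is 1725 / 2.760 ≈ 625.00 px.
The frame scales by 1611/1725 = 0.9339; 625.00 × 0.9339 ≈ 583.70 px.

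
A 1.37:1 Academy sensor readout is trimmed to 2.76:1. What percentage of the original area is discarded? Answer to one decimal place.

The width stays; only height is cut (since 2.76:1 is wider than 1.37:1 Academy).
Area ratio = (1.370)/(2.760) = 49.64%; the remaining 50.36% is cropped out.

50.4%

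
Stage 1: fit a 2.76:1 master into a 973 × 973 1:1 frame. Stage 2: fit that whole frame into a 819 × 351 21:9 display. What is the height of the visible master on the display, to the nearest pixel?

First fit — 2.76:1 into 973×973 spans the width: 973.00 × 352.54.
Second fit — the 1:1 canvas into 819×351 spans the height: 351.00 × 351.00 (×0.3607 from 973×973).
Applying the same ×0.3607: 352.54 → 127.17.

127 px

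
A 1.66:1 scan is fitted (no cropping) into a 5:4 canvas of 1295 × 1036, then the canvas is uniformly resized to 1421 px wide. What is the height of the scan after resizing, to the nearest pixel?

856 px

At 1295×1036 the scan is width-limited, so height = 1295 / 1.660 ≈ 780.12 px.
Scaling 1295 → 1421 is ×1.0973, so the height becomes 780.12 × 1.0973 ≈ 856.02 px.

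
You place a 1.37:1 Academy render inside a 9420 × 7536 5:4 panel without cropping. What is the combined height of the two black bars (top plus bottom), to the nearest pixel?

660 px

1.37:1 Academy (1.370) > 5:4 (1.250), so the render fills the width.
Content height = 9420 / 1.370 ≈ 6875.91 px.
Black = 7536 − 6875.91 = 660.09 px.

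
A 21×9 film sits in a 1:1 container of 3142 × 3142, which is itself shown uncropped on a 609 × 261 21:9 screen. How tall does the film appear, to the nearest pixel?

Inside the 3142×3142 canvas the film is width-limited at 3142.00 × 1346.57.
1:1 in 609×261: fills the height, so the intermediate becomes 261.00 × 261.00 — a scale of ×0.0831.
The film scales with it: height 1346.57 × 0.0831 ≈ 111.86.

112 px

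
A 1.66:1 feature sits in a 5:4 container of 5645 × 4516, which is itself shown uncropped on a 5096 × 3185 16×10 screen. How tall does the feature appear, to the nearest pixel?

2398 px

1.66:1 in 5645×4516: fills the width, so the feature is 5645.00 × 3400.60.
Second fit — the 5:4 canvas into 5096×3185 spans the height: 3981.25 × 3185.00 (×0.7053 from 5645×4516).
Applying the same ×0.7053: 3400.60 → 2398.34.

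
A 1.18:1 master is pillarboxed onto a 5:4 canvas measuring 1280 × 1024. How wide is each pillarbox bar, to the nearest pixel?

Since 1.180 < 1.250, the master is height-limited.
Content width = 1024 × 1.180 ≈ 1208.32 px.
1280 − 1208.32 = 71.68 px of bars (35.84 each).

36 px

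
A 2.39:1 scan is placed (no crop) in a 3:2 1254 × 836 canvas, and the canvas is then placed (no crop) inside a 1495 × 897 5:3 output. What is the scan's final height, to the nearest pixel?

Inside the 1254×836 canvas the scan is width-limited at 1254.00 × 524.69.
The 3:2 canvas is height-limited in 1495×897, giving 1345.50 × 897.00; scale factor 1.0730.
Applying the same ×1.0730: 524.69 → 562.97.

563 px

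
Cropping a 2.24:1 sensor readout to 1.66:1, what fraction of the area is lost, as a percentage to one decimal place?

25.9%

Going from 2.24:1 to 1.66:1 means cutting width while keeping height.
(1.660)/(2.240) ≈ 0.741 of the area survives, leaving 25.89% discarded.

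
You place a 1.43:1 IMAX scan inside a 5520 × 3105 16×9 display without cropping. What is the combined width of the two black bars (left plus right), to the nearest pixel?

1.43:1 IMAX (1.430) < 16×9 (1.778), so the scan fills the height.
Content width = 3105 × 1.430 ≈ 4440.15 px.
Black = 5520 − 4440.15 = 1079.85 px.

1080 px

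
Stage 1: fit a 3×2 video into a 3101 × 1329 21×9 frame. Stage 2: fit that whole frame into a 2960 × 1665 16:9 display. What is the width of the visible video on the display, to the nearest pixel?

3×2 in 3101×1329: fills the height, so the video is 1993.50 × 1329.00.
The 21×9 canvas is width-limited in 2960×1665, giving 2960.00 × 1268.57; scale factor 0.9545.
The video scales with it: width 1993.50 × 0.9545 ≈ 1902.86.

1903 px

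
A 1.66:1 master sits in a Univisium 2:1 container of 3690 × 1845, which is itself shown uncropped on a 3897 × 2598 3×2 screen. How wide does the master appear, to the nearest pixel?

3235 px

Inside the 3690×1845 canvas the master is height-limited at 3062.70 × 1845.00.
The Univisium 2:1 canvas is width-limited in 3897×2598, giving 3897.00 × 1948.50; scale factor 1.0561.
Applying the same ×1.0561: 3062.70 → 3234.51.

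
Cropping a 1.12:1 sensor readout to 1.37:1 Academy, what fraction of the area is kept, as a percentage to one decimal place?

1.37:1 Academy is wider than 1.12:1, so the crop keeps the full width and trims the height.
(1.120)/(1.370) ≈ 0.818 of the area survives.

81.8%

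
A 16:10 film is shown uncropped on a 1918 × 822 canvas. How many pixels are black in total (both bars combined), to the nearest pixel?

495502 pixels

16:10 (1.600) < 21:9 (2.333), so the film fills the height.
Content width = 822 × 16/10 ≈ 1315.2000 px.
Leftover width: 1918 − 1315.2000 = 602.8000 px.
Across the 822-px span: 602.8000 × 822 ≈ 495502 px.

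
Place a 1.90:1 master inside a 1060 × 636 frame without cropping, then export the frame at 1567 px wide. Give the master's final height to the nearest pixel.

825 px

In the 1060×636 frame the master fills the width: height = 1060 / 1.900 ≈ 557.89 px.
The frame scales by 1567/1060 = 1.4783; 557.89 × 1.4783 ≈ 824.74 px.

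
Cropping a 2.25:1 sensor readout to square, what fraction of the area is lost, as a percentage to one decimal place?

square is narrower than 2.25:1, so the crop keeps the full height and trims the width.
Area ratio = (1.000)/(2.250) = 44.44%; the remaining 55.56% is cropped out.

55.6%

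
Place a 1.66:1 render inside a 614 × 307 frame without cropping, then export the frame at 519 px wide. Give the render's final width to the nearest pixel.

431 px

At 614×307 the render is height-limited, so width = 307 × 1.660 ≈ 509.62 px.
The frame scales by 519/614 = 0.8453; 509.62 × 0.8453 ≈ 430.77 px.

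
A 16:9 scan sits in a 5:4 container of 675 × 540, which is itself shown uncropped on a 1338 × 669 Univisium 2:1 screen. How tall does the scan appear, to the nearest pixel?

470 px

First fit — 16:9 into 675×540 spans the width: 675.00 × 379.69.
Second fit — the 5:4 canvas into 1338×669 spans the height: 836.25 × 669.00 (×1.2389 from 675×540).
Applying the same ×1.2389: 379.69 → 470.39.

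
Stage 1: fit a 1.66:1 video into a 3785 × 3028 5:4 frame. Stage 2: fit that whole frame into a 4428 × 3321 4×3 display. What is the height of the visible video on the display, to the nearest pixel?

First fit — 1.66:1 into 3785×3028 spans the width: 3785.00 × 2280.12.
The 5:4 canvas is height-limited in 4428×3321, giving 4151.25 × 3321.00; scale factor 1.0968.
Applying the same ×1.0968: 2280.12 → 2500.75.

2501 px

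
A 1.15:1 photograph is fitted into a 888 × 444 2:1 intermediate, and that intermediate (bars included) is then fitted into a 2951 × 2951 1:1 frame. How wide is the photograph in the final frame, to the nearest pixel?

First fit — 1.15:1 into 888×444 spans the height: 510.60 × 444.00.
The 2:1 canvas is width-limited in 2951×2951, giving 2951.00 × 1475.50; scale factor 3.3232.
The photograph scales with it: width 510.60 × 3.3232 ≈ 1696.83.

1697 px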